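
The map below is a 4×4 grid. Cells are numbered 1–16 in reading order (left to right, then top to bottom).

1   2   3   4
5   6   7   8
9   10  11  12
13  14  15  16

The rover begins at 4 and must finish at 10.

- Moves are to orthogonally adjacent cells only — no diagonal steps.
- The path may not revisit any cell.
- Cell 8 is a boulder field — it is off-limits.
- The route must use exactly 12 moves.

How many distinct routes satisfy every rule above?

Need simple routes of exactly 12 moves from 4 to 10 (Manhattan distance 4, so 4 moves are spent on a detour and 4 undoing it).
Branch systematically from the start, pruning whenever the remaining move budget drops below the Manhattan distance to 10 or differs from it in parity. Every completion starts via 3: 10.
That gives 10 routes.

10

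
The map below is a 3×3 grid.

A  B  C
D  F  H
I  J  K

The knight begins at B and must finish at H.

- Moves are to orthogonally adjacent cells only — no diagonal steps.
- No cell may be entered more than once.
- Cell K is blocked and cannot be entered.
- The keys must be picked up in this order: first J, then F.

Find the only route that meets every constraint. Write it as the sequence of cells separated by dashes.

The waypoints must appear in the order J, F, with no cell reused.
Route from B: left to A, 2× down (reaching I), right to J, up to F, right to H — 6 moves in all.
Check: order respected (J at step 4, F at step 5).

B - A - D - I - J - F - H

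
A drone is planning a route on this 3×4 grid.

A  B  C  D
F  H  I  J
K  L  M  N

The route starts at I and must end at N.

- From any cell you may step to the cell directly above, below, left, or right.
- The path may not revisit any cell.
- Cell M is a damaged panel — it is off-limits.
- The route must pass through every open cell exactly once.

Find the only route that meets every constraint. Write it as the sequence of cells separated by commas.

I, H, L, K, F, A, B, C, D, J, N

Need to visit all 11 open cells exactly once, starting at I and ending at N.
Route from I: left 1 to H, down 1 to L, left 1 to K, up 2 to A, right 3 to D, down 2 to N — 10 moves in all.
Check: all 11 open cells covered.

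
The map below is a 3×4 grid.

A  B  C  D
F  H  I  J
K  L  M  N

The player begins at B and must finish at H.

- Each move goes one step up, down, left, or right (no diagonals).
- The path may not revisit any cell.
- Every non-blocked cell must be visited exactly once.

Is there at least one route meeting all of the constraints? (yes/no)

yes

One route that works: B → A → F → K → L → M → N → J → D → C → I → H.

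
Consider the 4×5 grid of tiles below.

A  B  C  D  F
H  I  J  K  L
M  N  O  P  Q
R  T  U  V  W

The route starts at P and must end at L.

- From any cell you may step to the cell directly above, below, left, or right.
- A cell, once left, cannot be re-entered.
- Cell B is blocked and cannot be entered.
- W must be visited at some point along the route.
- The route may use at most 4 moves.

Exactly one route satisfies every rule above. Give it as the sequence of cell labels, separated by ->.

The 4-move cap with required stops at W leaves no slack for detours.
Route from P: down 1 to V, right 1 to W, up 2 to L — 4 moves in all.
Check: all required cells visited; 4 ≤ 4 moves.

P -> V -> W -> Q -> L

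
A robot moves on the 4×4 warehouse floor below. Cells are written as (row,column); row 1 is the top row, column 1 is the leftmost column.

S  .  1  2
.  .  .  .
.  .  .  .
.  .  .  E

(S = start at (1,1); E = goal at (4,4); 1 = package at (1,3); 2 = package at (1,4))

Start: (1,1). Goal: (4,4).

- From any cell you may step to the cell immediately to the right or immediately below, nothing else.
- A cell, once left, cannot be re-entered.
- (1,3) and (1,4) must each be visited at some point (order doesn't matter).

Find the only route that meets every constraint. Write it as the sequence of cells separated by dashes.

Moves only go right or down, so the column and row indices never decrease.
Route from (1,1): right 3 to (1,4), down 3 to (4,4) — 6 moves in all.
Check: all required cells visited.

(1,1) - (1,2) - (1,3) - (1,4) - (2,4) - (3,4) - (4,4)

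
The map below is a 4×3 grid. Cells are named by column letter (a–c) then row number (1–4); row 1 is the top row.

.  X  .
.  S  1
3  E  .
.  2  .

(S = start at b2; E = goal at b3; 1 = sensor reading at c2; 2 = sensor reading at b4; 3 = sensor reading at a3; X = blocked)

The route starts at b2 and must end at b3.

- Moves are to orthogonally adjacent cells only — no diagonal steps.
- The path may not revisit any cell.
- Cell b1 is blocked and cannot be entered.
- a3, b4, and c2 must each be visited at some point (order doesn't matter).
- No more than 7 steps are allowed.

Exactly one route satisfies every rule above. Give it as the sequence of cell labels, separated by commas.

b2, c2, c3, c4, b4, a4, a3, b3

Any route must reach a3, b4, and c2 and still end at b3 within 7 moves, so the order of the required stops is forced.
Route from b2: right 1 to c2, down 2 to c4, left 2 to a4, up 1 to a3, right 1 to b3 — 7 moves in all.
Check: all required cells visited; 7 ≤ 7 moves.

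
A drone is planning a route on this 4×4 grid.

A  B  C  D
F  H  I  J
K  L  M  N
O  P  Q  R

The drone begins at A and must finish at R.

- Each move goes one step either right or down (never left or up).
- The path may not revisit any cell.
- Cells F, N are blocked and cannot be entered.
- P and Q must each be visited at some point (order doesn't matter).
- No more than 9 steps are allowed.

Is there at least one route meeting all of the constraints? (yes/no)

One route that works: A → B → H → L → P → Q → R.

yes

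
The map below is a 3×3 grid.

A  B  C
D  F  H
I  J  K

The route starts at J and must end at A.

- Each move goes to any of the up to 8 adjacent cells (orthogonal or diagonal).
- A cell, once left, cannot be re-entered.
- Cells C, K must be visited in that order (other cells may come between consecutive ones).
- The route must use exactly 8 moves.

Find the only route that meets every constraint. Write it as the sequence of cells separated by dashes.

The waypoints must appear in the order C, K, with no cell reused.
Route from J: left to I, up to D, up-right to B, right to C, 2× down (reaching K), 2× up-left (reaching A) — 8 moves in all.
Check: order respected (C at step 4, K at step 6); 8 moves as required.

J - I - D - B - C - H - K - F - A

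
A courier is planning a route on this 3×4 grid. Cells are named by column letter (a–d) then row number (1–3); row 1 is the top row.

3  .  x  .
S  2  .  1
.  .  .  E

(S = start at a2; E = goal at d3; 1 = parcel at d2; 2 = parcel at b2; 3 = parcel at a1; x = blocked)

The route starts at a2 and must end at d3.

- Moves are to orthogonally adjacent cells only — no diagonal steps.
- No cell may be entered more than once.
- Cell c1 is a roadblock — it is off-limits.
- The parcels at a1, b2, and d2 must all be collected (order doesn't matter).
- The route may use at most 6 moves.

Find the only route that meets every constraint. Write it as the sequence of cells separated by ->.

a2 -> a1 -> b1 -> b2 -> c2 -> d2 -> d3

The budget equals the shortest possible length, so every move has to be on a shortest route through the required cells.
Route from a2: up to a1, right to b1, down to b2, 2× right (reaching d2), down to d3 — 6 moves in all.
Check: all required cells visited; 6 ≤ 6 moves.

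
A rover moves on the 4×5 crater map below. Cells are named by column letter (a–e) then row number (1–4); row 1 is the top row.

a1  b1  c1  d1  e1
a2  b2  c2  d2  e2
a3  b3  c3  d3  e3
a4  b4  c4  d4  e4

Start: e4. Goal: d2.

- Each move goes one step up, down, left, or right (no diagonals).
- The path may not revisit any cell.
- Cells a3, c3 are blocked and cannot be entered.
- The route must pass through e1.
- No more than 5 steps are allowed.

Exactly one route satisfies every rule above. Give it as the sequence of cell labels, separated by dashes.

Any route must reach e1 and still end at d2 within 5 moves, so the order of the required stops is forced.
Route from e4: 3× up (reaching e1), left to d1, down to d2 — 5 moves in all.
Check: all required cells visited; 5 ≤ 5 moves.

e4 - e3 - e2 - e1 - d1 - d2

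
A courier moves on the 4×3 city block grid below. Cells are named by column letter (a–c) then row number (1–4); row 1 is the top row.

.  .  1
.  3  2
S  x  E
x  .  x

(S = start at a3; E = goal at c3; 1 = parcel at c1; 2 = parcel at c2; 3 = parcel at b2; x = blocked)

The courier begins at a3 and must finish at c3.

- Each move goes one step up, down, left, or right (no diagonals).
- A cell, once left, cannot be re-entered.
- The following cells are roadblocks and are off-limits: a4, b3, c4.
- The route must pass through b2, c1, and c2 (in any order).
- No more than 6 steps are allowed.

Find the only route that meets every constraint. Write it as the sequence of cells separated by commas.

The 6-move cap with required stops at b2, c1, c2 leaves no slack for detours.
Route from a3: up to a2, right to b2, up to b1, right to c1, 2× down (reaching c3) — 6 moves in all.
Check: all required cells visited; 6 ≤ 6 moves.

a3, a2, b2, b1, c1, c2, c3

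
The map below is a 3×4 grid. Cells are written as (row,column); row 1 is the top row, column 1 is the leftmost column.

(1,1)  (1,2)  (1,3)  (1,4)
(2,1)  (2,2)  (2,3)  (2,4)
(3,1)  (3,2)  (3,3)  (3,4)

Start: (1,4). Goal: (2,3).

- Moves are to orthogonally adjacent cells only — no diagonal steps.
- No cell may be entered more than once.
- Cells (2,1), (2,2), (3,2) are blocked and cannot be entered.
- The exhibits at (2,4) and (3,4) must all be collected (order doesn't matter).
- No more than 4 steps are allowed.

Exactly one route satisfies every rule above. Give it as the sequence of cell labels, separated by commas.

(1,4), (2,4), (3,4), (3,3), (2,3)

The budget equals the shortest possible length, so every move has to be on a shortest route through the required cells.
Route from (1,4): 2× down (reaching (3,4)), left to (3,3), up to (2,3) — 4 moves in all.
Check: all required cells visited; 4 ≤ 4 moves.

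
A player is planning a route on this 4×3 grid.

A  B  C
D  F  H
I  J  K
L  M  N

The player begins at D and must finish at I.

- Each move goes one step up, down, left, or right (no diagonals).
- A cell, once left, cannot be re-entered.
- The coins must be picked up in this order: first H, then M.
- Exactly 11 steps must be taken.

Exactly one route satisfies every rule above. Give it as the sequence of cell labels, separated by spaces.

The waypoints must appear in the order H, M, with no cell reused.
Route from D: up 1 to A, right 2 to C, down 1 to H, left 1 to F, down 1 to J, right 1 to K, down 1 to N, left 2 to L, up 1 to I — 11 moves in all.
Check: order respected (H at step 4, M at step 9); 11 moves as required.

D A B C H F J K N M L I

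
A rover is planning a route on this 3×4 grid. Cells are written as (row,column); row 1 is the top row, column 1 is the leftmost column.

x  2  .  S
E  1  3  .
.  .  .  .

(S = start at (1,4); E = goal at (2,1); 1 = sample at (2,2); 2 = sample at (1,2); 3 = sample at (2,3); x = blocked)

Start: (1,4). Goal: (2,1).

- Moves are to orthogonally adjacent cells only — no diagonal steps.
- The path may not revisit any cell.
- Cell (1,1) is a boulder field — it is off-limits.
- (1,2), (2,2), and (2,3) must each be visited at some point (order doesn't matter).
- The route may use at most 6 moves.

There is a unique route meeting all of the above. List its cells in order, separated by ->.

Any route must reach (1,2), (2,2), and (2,3) and still end at (2,1) within 6 moves, so the order of the required stops is forced.
Route from (1,4): down 1 to (2,4), left 1 to (2,3), up 1 to (1,3), left 1 to (1,2), down 1 to (2,2), left 1 to (2,1) — 6 moves in all.
Check: all required cells visited; 6 ≤ 6 moves.

(1,4) -> (2,4) -> (2,3) -> (1,3) -> (1,2) -> (2,2) -> (2,1)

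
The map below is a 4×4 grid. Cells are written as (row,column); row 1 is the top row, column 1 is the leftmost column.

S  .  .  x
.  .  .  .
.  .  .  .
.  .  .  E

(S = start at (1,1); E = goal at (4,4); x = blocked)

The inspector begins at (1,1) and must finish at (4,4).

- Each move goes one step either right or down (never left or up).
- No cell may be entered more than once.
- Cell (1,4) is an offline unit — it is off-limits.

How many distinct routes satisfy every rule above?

19

A right/down-only route from (1,1) to (4,4) makes exactly 3 down-moves and 3 right-moves in some order.
With no other constraints that would be C(6,3) = 20 routes.
Subtract routes through each blocked cell (inclusion–exclusion for overlaps): − through (1,4): 1 → 19.
That gives 19 routes.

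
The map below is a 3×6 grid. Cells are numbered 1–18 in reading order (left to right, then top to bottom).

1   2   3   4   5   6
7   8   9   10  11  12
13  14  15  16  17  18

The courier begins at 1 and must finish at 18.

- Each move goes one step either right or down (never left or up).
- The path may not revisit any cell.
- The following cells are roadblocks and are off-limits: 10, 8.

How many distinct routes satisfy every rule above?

A right/down-only route from 1 to 18 makes exactly 2 down-moves and 5 right-moves in some order.
With no other constraints that would be C(7,2) = 21 routes.
Subtract routes through each blocked cell (inclusion–exclusion for overlaps): − through 8: 10 − through 10: 12 + through 8&10: 6 → 5.
That gives 5 routes.

5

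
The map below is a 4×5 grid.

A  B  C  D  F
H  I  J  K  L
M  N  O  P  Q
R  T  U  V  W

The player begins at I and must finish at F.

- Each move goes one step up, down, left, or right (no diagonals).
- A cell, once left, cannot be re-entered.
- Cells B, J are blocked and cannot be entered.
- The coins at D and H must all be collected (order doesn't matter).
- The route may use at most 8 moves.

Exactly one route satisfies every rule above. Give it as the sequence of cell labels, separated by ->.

I -> H -> M -> N -> O -> P -> K -> D -> F

The 8-move cap with required stops at D, H leaves no slack for detours.
Route from I: left 1 to H, down 1 to M, right 3 to P, up 2 to D, right 1 to F — 8 moves in all.
Check: all required cells visited; 8 ≤ 8 moves.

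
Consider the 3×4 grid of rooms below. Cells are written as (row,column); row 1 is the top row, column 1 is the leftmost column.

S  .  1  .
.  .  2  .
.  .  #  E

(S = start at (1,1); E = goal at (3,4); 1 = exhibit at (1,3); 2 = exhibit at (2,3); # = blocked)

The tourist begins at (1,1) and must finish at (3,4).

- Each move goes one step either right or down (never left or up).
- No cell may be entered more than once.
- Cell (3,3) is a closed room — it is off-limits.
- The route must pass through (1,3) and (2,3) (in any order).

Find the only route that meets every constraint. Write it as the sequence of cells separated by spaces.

(1,1) (1,2) (1,3) (2,3) (2,4) (3,4)

Moves only go right or down, so the column and row indices never decrease.
Route from (1,1): 2× right (reaching (1,3)), down to (2,3), right to (2,4), down to (3,4) — 5 moves in all.
Check: all required cells visited.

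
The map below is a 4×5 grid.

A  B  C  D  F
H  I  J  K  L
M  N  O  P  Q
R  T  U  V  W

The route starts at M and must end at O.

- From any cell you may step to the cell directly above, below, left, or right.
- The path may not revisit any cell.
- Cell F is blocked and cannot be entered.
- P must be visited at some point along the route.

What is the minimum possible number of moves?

6

Any route passes through P somewhere between M and O. Summing Manhattan distances along the two legs (M → P → O) gives a lower bound of 3 + 1 = 4 moves.
The shortest route satisfying every rule uses 6 moves: M → H → I → J → K → P → O.
The bound of 4 isn't tight here; checking systematically, no route of length 4 through 5 satisfies every constraint, so 6 is the minimum.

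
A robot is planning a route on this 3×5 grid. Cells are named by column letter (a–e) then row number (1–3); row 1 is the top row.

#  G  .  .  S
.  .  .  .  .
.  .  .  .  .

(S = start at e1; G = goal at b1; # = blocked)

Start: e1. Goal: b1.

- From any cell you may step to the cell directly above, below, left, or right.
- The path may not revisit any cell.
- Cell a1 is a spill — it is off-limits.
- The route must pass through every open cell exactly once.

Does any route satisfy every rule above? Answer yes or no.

One route that works: e1 → e2 → e3 → d3 → d2 → d1 → c1 → c2 → c3 → b3 → a3 → a2 → b2 → b1.

yes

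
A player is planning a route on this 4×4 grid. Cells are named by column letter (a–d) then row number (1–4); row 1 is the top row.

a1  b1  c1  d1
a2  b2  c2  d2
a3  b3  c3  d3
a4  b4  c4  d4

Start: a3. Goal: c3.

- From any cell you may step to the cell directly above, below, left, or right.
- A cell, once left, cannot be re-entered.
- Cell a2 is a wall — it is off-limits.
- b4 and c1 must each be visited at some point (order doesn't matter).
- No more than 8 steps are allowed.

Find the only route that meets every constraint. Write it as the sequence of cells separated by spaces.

Any route must reach b4 and c1 and still end at c3 within 8 moves, so the order of the required stops is forced.
Route from a3: down to a4, right to b4, 3× up (reaching b1), right to c1, 2× down (reaching c3) — 8 moves in all.
Check: all required cells visited; 8 ≤ 8 moves.

a3 a4 b4 b3 b2 b1 c1 c2 c3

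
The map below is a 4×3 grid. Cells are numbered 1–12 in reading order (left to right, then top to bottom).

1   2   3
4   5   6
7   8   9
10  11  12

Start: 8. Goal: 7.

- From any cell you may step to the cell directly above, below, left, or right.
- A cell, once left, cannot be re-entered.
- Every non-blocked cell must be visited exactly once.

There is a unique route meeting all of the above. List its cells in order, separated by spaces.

Need to visit all 12 open cells exactly once, starting at 8 and ending at 7.
Cell 3 has only two open neighbours (6 and 2), so the path must pass straight through it: one of those is the cell it's entered from and the other is where it exits.
Route from 8: up 1 to 5, left 1 to 4, up 1 to 1, right 2 to 3, down 3 to 12, left 2 to 10, up 1 to 7 — 11 moves in all.
Check: all 12 open cells covered.

8 5 4 1 2 3 6 9 12 11 10 7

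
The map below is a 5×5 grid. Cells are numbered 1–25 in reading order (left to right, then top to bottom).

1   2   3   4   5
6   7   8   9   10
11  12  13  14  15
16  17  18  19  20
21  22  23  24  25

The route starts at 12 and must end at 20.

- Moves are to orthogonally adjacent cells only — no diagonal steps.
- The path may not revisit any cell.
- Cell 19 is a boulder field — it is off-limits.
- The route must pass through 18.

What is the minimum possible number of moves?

Any route passes through 18 somewhere between 12 and 20. Summing Manhattan distances along the two legs (12 → 18 → 20) gives a lower bound of 2 + 2 = 4 moves.
That bound ignores the blocked cells. Measuring each leg by the fewest moves that actually steer around them (12→18: 2; 18→20: 4) raises the lower bound to 6.
A route of 6 moves exists: 12 → 17 → 18 → 13 → 14 → 15 → 20.
Since 6 matches that lower bound, it is optimal.

6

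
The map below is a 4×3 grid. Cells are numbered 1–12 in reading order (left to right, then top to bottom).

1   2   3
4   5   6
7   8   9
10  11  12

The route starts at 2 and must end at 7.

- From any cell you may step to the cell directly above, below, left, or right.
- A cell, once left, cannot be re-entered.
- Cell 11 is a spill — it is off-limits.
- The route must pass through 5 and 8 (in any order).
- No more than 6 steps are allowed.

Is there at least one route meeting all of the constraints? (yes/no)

yes

One route that works: 2 → 5 → 8 → 7.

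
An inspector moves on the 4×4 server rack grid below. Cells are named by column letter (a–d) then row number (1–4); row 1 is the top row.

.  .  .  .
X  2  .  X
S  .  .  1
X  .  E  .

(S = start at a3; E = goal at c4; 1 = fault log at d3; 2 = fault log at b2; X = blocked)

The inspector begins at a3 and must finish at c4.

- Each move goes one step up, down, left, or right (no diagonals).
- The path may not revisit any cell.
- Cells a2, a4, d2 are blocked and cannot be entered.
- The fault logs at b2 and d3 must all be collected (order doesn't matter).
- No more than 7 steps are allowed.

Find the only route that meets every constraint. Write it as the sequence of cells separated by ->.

Any route must reach b2 and d3 and still end at c4 within 7 moves, so the order of the required stops is forced.
Route from a3: right to b3, up to b2, right to c2, down to c3, right to d3, down to d4, left to c4 — 7 moves in all.
Check: all required cells visited; 7 ≤ 7 moves.

a3 -> b3 -> b2 -> c2 -> c3 -> d3 -> d4 -> c4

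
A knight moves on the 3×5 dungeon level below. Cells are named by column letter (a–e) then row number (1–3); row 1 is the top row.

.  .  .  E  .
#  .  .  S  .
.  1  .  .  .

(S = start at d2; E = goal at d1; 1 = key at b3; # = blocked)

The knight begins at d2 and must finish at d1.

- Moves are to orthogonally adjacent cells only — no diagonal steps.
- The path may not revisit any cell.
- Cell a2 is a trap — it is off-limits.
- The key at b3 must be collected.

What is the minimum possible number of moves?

7

Any route passes through b3 somewhere between d2 and d1. Summing Manhattan distances along the two legs (d2 → b3 → d1) gives a lower bound of 3 + 4 = 7 moves.
A route of 7 moves achieves this: d2 → d3 → c3 → b3 → b2 → b1 → c1 → d1.
Since 7 matches the lower bound, it is optimal.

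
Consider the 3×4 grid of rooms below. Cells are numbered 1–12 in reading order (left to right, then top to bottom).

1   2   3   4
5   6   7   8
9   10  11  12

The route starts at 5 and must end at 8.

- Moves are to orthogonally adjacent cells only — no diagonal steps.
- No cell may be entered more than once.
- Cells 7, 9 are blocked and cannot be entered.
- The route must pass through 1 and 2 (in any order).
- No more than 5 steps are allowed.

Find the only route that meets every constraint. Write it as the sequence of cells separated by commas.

5, 1, 2, 3, 4, 8

The 5-move cap with required stops at 1, 2 leaves no slack for detours.
Route from 5: up to 1, 3× right (reaching 4), down to 8 — 5 moves in all.
Check: all required cells visited; 5 ≤ 5 moves.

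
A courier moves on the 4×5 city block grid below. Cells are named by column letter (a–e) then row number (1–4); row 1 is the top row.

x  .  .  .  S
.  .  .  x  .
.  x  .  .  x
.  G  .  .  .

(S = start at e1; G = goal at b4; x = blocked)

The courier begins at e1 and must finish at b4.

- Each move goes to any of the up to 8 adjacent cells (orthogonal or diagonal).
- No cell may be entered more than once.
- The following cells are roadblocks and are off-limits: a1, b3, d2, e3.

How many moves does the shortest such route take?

4

With diagonal moves allowed, the Chebyshev distance max(|Δrow|,|Δcol|) from e1 to b4 is 3, so at least 3 moves are needed.
That bound ignores the blocked cells. Measuring each leg by the fewest moves that actually steer around them (e1→b4: 4) raises the lower bound to 4.
A route of 4 moves exists: e1 → d1 → c2 → c3 → b4.
Since 4 matches that lower bound, it is optimal.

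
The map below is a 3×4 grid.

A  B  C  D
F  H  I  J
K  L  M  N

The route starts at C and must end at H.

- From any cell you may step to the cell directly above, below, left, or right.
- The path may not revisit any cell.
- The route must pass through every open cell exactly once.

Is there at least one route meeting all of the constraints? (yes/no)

Colour the cells like a checkerboard: each orthogonal step flips colour, so a Hamiltonian route alternates colours. Here there are 6 cells of one colour and 6 of the other, with start on the same colour as the goal — the counts and endpoints can't be arranged into an alternating sequence of length 12, so no Hamiltonian route exists.

no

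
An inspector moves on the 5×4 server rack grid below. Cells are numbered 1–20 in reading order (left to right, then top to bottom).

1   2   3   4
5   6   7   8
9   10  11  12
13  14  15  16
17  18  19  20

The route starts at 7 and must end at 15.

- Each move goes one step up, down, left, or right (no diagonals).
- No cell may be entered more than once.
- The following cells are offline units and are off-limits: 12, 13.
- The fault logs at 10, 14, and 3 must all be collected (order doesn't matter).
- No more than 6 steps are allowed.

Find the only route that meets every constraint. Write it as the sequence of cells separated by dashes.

The budget equals the shortest possible length, so every move has to be on a shortest route through the required cells.
Route from 7: up 1 to 3, left 1 to 2, down 3 to 14, right 1 to 15 — 6 moves in all.
Check: all required cells visited; 6 ≤ 6 moves.

7 - 3 - 2 - 6 - 10 - 14 - 15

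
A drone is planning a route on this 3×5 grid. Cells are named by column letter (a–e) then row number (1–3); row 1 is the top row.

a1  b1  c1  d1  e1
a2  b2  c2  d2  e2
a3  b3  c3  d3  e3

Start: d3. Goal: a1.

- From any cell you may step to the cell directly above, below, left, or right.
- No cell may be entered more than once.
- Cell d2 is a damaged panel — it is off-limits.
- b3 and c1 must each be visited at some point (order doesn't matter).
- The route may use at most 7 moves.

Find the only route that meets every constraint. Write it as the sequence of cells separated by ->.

d3 -> c3 -> b3 -> b2 -> c2 -> c1 -> b1 -> a1

The 7-move cap with required stops at b3, c1 leaves no slack for detours.
Route from d3: 2× left (reaching b3), up to b2, right to c2, up to c1, 2× left (reaching a1) — 7 moves in all.
Check: all required cells visited; 7 ≤ 7 moves.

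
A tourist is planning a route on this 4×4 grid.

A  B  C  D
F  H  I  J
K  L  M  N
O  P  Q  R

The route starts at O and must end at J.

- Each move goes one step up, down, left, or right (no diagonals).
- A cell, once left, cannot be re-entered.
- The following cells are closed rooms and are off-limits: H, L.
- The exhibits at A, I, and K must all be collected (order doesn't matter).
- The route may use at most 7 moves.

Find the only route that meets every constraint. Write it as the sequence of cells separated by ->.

O -> K -> F -> A -> B -> C -> I -> J

The 7-move cap with required stops at A, I, K leaves no slack for detours.
Route from O: 3× up (reaching A), 2× right (reaching C), down to I, right to J — 7 moves in all.
Check: all required cells visited; 7 ≤ 7 moves.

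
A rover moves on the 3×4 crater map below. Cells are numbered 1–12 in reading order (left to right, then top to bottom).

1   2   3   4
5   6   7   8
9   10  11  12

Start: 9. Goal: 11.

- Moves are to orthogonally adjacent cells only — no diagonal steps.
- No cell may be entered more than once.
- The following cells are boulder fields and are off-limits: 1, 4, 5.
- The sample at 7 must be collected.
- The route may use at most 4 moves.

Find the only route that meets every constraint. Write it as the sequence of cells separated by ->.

9 -> 10 -> 6 -> 7 -> 11

Any route must reach 7 and still end at 11 within 4 moves, so the order of the required stops is forced.
Route from 9: right 1 to 10, up 1 to 6, right 1 to 7, down 1 to 11 — 4 moves in all.
Check: all required cells visited; 4 ≤ 4 moves.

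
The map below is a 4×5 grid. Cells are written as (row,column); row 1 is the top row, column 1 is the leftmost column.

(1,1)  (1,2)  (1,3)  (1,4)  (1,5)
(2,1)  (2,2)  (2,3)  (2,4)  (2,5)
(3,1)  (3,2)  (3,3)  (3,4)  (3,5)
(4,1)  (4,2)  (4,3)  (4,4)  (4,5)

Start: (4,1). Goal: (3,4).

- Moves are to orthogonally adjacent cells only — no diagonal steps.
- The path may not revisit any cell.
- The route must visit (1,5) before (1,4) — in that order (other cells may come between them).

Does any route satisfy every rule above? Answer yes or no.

yes

One route that works: (4,1) → (4,2) → (4,3) → (4,4) → (4,5) → (3,5) → (2,5) → (1,5) → (1,4) → (2,4) → (3,4).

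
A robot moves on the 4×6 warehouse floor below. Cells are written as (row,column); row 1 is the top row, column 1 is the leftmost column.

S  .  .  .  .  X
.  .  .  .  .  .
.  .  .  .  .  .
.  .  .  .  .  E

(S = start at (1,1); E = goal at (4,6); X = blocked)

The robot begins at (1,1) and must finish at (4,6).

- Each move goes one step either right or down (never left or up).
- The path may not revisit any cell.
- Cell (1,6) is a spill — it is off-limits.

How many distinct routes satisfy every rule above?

55

A right/down-only route from (1,1) to (4,6) makes exactly 3 down-moves and 5 right-moves in some order.
With no other constraints that would be C(8,3) = 56 routes.
Subtract routes through each blocked cell (inclusion–exclusion for overlaps): − through (1,6): 1 → 55.
That gives 55 routes.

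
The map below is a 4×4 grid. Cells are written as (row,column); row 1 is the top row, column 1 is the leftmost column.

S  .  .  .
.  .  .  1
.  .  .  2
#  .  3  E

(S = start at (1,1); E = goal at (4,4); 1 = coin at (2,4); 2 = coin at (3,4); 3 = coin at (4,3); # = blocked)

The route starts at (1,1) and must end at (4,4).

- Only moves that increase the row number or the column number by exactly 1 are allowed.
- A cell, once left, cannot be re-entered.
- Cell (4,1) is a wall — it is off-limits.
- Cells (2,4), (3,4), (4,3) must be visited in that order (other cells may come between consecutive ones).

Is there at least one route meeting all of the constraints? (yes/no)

(4,3) lies to the left of (3,4), so going from (3,4) to (4,3) would need a leftward move — but moves only go right/down, so (3,4) cannot be visited before (4,3).

no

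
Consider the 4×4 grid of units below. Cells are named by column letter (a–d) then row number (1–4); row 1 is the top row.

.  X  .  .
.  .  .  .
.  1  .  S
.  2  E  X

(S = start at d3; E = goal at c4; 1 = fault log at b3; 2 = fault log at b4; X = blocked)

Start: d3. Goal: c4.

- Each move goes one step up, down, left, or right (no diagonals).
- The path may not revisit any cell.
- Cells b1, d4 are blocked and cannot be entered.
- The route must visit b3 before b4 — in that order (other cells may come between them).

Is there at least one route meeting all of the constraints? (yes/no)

yes

One route that works: d3 → c3 → b3 → b4 → c4.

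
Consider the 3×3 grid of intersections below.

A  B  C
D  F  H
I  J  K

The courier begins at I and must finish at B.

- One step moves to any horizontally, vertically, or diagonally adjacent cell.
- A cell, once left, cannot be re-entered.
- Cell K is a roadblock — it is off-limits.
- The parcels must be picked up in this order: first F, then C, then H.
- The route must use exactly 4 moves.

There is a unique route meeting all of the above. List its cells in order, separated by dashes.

The waypoints must appear in the order F, C, H, with no cell reused.
Route from I: up-right 2 to C, down 1 to H, up-left 1 to B — 4 moves in all.
Check: order respected (F at step 1, C at step 2, H at step 3); 4 moves as required.

I - F - C - H - B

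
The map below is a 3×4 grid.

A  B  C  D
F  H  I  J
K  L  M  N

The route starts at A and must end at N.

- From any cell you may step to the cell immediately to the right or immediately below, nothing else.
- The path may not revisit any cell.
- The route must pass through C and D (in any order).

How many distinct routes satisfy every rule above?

A right/down-only route from A to N makes exactly 2 down-moves and 3 right-moves in some order.
With no other constraints that would be C(5,2) = 10 routes.
A monotone route can only reach the required cells in the order C, D, so split there and multiply the segment counts: A→C: 1; C→D: 1; D→N: 1; product = 1.
That gives 1 route.

1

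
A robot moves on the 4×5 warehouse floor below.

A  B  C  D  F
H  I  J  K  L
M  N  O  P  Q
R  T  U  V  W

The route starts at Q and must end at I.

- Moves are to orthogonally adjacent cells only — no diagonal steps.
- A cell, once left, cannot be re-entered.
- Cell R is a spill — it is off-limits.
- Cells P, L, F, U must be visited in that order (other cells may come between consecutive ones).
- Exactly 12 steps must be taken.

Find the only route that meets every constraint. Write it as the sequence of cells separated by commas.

The waypoints must appear in the order P, L, F, U, with no cell reused.
Route from Q: left 1 to P, up 1 to K, right 1 to L, up 1 to F, left 2 to C, down 3 to U, left 1 to T, up 2 to I — 12 moves in all.
Check: order respected (P at step 1, L at step 3, F at step 4, U at step 9); 12 moves as required.

Q, P, K, L, F, D, C, J, O, U, T, N, I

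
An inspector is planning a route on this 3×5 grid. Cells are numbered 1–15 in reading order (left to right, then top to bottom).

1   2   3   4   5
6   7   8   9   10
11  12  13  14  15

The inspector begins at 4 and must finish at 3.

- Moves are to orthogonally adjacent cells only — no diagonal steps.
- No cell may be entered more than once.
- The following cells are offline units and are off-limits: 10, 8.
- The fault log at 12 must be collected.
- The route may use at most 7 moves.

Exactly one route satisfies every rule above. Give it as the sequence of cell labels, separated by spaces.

Any route must reach 12 and still end at 3 within 7 moves, so the order of the required stops is forced.
Route from 4: down 2 to 14, left 2 to 12, up 2 to 2, right 1 to 3 — 7 moves in all.
Check: all required cells visited; 7 ≤ 7 moves.

4 9 14 13 12 7 2 3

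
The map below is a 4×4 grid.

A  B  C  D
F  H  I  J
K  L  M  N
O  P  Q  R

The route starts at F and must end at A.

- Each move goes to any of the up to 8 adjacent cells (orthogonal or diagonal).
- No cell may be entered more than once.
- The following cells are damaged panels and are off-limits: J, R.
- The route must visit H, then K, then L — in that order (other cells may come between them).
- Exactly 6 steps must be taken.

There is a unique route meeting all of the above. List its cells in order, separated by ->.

F -> H -> K -> L -> I -> B -> A

The waypoints must appear in the order H, K, L, with no cell reused.
Route from F: right 1 to H, down-left 1 to K, right 1 to L, up-right 1 to I, up-left 1 to B, left 1 to A — 6 moves in all.
Check: order respected (H at step 1, K at step 2, L at step 3); 6 moves as required.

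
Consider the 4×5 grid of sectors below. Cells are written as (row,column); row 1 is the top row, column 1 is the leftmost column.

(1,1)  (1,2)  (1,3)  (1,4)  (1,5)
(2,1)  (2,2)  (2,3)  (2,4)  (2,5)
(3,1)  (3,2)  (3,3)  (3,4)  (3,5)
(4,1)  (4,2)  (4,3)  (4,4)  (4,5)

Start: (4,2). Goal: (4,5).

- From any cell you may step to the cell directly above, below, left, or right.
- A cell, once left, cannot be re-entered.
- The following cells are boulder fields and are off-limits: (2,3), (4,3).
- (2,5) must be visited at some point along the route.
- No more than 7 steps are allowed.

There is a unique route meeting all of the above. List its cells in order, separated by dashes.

(4,2) - (3,2) - (3,3) - (3,4) - (2,4) - (2,5) - (3,5) - (4,5)

The 7-move cap with required stops at (2,5) leaves no slack for detours.
Route from (4,2): up to (3,2), 2× right (reaching (3,4)), up to (2,4), right to (2,5), 2× down (reaching (4,5)) — 7 moves in all.
Check: all required cells visited; 7 ≤ 7 moves.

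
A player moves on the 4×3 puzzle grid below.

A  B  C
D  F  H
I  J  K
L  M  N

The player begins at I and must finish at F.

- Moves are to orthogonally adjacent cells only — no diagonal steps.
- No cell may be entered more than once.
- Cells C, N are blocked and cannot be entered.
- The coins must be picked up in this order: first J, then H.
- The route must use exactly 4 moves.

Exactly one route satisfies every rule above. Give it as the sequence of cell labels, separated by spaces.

I J K H F

The waypoints must appear in the order J, H, with no cell reused.
Route from I: 2× right (reaching K), up to H, left to F — 4 moves in all.
Check: order respected (J at step 1, H at step 3); 4 moves as required.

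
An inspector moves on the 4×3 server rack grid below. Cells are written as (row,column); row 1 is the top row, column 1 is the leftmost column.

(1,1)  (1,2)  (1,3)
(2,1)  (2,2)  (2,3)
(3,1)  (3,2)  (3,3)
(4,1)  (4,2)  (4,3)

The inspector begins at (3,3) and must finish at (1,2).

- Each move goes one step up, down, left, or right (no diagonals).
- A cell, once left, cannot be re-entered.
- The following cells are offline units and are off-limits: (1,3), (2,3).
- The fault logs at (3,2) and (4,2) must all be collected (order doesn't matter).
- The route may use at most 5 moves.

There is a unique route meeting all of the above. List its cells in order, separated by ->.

(3,3) -> (4,3) -> (4,2) -> (3,2) -> (2,2) -> (1,2)

Any route must reach (3,2) and (4,2) and still end at (1,2) within 5 moves, so the order of the required stops is forced.
Route from (3,3): down to (4,3), left to (4,2), 3× up (reaching (1,2)) — 5 moves in all.
Check: all required cells visited; 5 ≤ 5 moves.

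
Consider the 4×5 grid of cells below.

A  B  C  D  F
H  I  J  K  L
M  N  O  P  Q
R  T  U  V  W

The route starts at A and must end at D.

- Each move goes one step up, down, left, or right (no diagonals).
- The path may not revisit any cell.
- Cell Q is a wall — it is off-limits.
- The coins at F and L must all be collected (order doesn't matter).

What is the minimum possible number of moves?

Any route passes through F and L in some order between A and D. Summing Manhattan distances along each leg and taking the cheapest ordering (A → L → F → D) gives a lower bound of 5 + 1 + 1 = 7 moves.
A route of 7 moves achieves this: A → H → I → J → K → L → F → D.
Since 7 matches the lower bound, it is optimal.

7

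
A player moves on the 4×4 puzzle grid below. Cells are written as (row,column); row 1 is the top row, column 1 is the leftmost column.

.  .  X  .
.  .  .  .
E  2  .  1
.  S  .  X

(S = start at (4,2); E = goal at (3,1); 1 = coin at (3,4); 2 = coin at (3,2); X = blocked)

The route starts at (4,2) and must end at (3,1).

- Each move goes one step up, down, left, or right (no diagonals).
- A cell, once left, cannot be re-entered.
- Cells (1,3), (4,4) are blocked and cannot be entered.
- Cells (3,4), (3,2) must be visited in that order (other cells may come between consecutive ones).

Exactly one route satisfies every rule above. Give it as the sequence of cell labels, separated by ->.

(4,2) -> (4,3) -> (3,3) -> (3,4) -> (2,4) -> (2,3) -> (2,2) -> (3,2) -> (3,1)

The waypoints must appear in the order (3,4), (3,2), with no cell reused.
Route from (4,2): right to (4,3), up to (3,3), right to (3,4), up to (2,4), 2× left (reaching (2,2)), down to (3,2), left to (3,1) — 8 moves in all.
Check: order respected (1 at step 3, 2 at step 7).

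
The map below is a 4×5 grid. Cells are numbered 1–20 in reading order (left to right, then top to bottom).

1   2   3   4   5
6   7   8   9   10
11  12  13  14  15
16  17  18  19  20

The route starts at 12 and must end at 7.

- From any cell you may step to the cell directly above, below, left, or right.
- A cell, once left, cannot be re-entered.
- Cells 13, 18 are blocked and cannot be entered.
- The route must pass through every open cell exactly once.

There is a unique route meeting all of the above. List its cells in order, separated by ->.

Need to visit all 18 open cells exactly once, starting at 12 and ending at 7.
Cell 20 has only two open neighbours (15 and 19), so the path must pass straight through it: one of those is the cell it's entered from and the other is where it exits.
Route from 12: down to 17, left to 16, 3× up (reaching 1), 4× right (reaching 5), 3× down (reaching 20), left to 19, 2× up (reaching 9), 2× left (reaching 7) — 17 moves in all.
Check: all 18 open cells covered.

12 -> 17 -> 16 -> 11 -> 6 -> 1 -> 2 -> 3 -> 4 -> 5 -> 10 -> 15 -> 20 -> 19 -> 14 -> 9 -> 8 -> 7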